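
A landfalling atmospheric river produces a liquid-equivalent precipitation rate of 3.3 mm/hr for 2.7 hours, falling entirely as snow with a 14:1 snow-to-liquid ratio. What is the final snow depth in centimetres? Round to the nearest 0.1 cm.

Liquid-equivalent depth = 3.3 × 2.7 = 8.91 mm.
Snow depth = 8.91 mm × 14 = 124.74 mm = 12.5 cm.

snow depth ≈ 12.5 cm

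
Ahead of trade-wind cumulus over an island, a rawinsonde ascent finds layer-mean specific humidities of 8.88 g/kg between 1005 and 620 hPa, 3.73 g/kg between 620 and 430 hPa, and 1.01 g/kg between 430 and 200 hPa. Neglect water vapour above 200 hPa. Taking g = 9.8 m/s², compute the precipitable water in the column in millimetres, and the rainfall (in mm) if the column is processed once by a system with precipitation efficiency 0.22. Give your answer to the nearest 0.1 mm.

PW ≈ 44.5 mm; rainfall ≈ 9.8 mm

Precipitable water is the column-integrated vapour mass per unit area: PW = (1/g) Σ q̄ Δp, with q in kg/kg and Δp in Pa (1 kg/m² of water = 1 mm).
Layer 1005–620 hPa: Δp = 385 hPa = 38500 Pa, q̄ = 0.00888 kg/kg → 0.00888 × 38500 / 9.8 = 34.89 mm
Layer 620–430 hPa: Δp = 190 hPa = 19000 Pa, q̄ = 0.00373 kg/kg → 0.00373 × 19000 / 9.8 = 7.23 mm
Layer 430–200 hPa: Δp = 230 hPa = 23000 Pa, q̄ = 0.00101 kg/kg → 0.00101 × 23000 / 9.8 = 2.37 mm
PW = 34.89 + 7.23 + 2.37 = 44.49 ≈ 44.5 mm.
Rainfall = ε × PW = 0.22 × 44.5 = 9.8 mm.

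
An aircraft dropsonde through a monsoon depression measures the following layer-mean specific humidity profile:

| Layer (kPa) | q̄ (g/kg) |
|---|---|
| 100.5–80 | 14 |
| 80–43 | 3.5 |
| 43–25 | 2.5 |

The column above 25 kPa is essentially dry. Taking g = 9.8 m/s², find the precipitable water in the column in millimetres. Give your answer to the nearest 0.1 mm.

PW ≈ 47.1 mm

Precipitable water is the column-integrated vapour mass per unit area: PW = (1/g) Σ q̄ Δp, with q in kg/kg and Δp in Pa (1 kg/m² of water = 1 mm).
Layer 100.5–80 kPa: Δp = 205 hPa = 20500 Pa, q̄ = 0.014 kg/kg → 0.014 × 20500 / 9.8 = 29.29 mm
Layer 80–43 kPa: Δp = 370 hPa = 37000 Pa, q̄ = 0.0035 kg/kg → 0.0035 × 37000 / 9.8 = 13.21 mm
Layer 43–25 kPa: Δp = 180 hPa = 18000 Pa, q̄ = 0.0025 kg/kg → 0.0025 × 18000 / 9.8 = 4.59 mm
PW = 29.29 + 13.21 + 4.59 = 47.09 ≈ 47.1 mm.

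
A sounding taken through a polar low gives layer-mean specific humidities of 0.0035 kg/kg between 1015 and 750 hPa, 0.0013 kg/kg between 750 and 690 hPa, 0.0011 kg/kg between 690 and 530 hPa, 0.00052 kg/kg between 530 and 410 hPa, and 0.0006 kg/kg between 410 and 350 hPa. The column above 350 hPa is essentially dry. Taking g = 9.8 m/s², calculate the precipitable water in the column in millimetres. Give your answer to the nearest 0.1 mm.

Precipitable water is the column-integrated vapour mass per unit area: PW = (1/g) Σ q̄ Δp, with q in kg/kg and Δp in Pa (1 kg/m² of water = 1 mm).
Layer 1015–750 hPa: Δp = 265 hPa = 26500 Pa, q̄ = 0.0035 kg/kg → 0.0035 × 26500 / 9.8 = 9.46 mm
Layer 750–690 hPa: Δp = 60 hPa = 6000 Pa, q̄ = 0.0013 kg/kg → 0.0013 × 6000 / 9.8 = 0.80 mm
Layer 690–530 hPa: Δp = 160 hPa = 16000 Pa, q̄ = 0.0011 kg/kg → 0.0011 × 16000 / 9.8 = 1.80 mm
Layer 530–410 hPa: Δp = 120 hPa = 12000 Pa, q̄ = 0.00052 kg/kg → 0.00052 × 12000 / 9.8 = 0.64 mm
Layer 410–350 hPa: Δp = 60 hPa = 6000 Pa, q̄ = 0.0006 kg/kg → 0.0006 × 6000 / 9.8 = 0.37 mm
PW = 9.46 + 0.80 + 1.80 + 0.64 + 0.37 = 13.07 ≈ 13.1 mm.

PW ≈ 13.1 mm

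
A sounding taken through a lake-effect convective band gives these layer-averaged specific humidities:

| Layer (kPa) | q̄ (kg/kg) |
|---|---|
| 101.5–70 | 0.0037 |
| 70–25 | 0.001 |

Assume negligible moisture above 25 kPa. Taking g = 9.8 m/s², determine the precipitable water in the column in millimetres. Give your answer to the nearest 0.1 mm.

PW ≈ 16.5 mm

Precipitable water is the column-integrated vapour mass per unit area: PW = (1/g) Σ q̄ Δp, with q in kg/kg and Δp in Pa (1 kg/m² of water = 1 mm).
Layer 101.5–70 kPa: Δp = 315 hPa = 31500 Pa, q̄ = 0.0037 kg/kg → 0.0037 × 31500 / 9.8 = 11.89 mm
Layer 70–25 kPa: Δp = 450 hPa = 45000 Pa, q̄ = 0.001 kg/kg → 0.001 × 45000 / 9.8 = 4.59 mm
PW = 11.89 + 4.59 = 16.48 ≈ 16.5 mm.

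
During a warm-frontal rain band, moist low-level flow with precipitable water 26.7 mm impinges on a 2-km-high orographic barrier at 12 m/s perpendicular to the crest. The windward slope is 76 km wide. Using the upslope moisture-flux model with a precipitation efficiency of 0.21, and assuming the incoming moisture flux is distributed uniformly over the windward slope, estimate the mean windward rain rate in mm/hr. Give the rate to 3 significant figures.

Incoming column moisture flux per unit ridge length: F = V × PW = 12 × 26.7 = 320.4 mm·m/s.
Spread over the 76 km slope with efficiency ε = 0.21: R = ε·F/W = 0.21 × 320.4 / 76000 m = 8.853e-04 mm/s.
R = 8.853e-04 × 3600 = 3.19 mm/hr.

R ≈ 3.19 mm/hr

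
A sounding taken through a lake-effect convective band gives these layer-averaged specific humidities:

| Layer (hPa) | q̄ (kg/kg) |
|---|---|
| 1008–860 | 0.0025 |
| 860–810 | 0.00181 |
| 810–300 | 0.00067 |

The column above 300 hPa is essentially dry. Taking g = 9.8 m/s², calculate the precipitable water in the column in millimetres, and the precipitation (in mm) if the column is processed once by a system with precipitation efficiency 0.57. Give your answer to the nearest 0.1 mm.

Precipitable water is the column-integrated vapour mass per unit area: PW = (1/g) Σ q̄ Δp, with q in kg/kg and Δp in Pa (1 kg/m² of water = 1 mm).
Layer 1008–860 hPa: Δp = 148 hPa = 14800 Pa, q̄ = 0.0025 kg/kg → 0.0025 × 14800 / 9.8 = 3.78 mm
Layer 860–810 hPa: Δp = 50 hPa = 5000 Pa, q̄ = 0.00181 kg/kg → 0.00181 × 5000 / 9.8 = 0.92 mm
Layer 810–300 hPa: Δp = 510 hPa = 51000 Pa, q̄ = 0.00067 kg/kg → 0.00067 × 51000 / 9.8 = 3.49 mm
PW = 3.78 + 0.92 + 3.49 = 8.19 ≈ 8.2 mm.
Precipitation = ε × PW = 0.57 × 8.2 = 4.7 mm.

PW ≈ 8.2 mm; precipitation ≈ 4.7 mm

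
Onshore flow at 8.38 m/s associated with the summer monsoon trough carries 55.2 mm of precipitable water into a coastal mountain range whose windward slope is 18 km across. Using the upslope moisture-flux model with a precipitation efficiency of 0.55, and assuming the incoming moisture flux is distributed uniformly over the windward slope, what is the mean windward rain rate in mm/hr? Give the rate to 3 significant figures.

Incoming column moisture flux per unit ridge length: F = V × PW = 8.38 × 55.2 = 462.576 mm·m/s.
Spread over the 18 km slope with efficiency ε = 0.55: R = ε·F/W = 0.55 × 462.576 / 18000 m = 1.413e-02 mm/s.
R = 1.413e-02 × 3600 = 50.9 mm/hr.

R ≈ 50.9 mm/hr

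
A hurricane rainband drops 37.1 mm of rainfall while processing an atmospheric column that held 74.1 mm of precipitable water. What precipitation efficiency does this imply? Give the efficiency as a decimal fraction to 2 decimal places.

ε = rainfall / PW = 37.1 / 74.1 = 0.50.

ε ≈ 0.50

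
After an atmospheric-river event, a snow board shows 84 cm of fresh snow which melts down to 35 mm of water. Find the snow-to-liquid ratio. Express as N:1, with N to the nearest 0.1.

ratio ≈ 24.0

Ratio = snow depth / SWE = 840 mm / 35 mm = 24.0, i.e. 24.0:1.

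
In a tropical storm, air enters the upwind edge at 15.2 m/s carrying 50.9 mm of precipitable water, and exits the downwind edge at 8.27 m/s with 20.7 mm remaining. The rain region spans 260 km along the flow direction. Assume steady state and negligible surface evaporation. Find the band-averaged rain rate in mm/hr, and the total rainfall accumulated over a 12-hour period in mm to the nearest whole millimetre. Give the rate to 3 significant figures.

R ≈ 8.34 mm/hr; total ≈ 100 mm

Column moisture flux per unit crosswind length is F = V × PW.
Inflow: F_in = 15.2 × 50.9 = 773.68 mm·m/s
Outflow: F_out = 8.27 × 20.7 = 171.189 mm·m/s
Steady-state rate R = (F_in − F_out)/L = (773.68 − 171.189) / 260000 m = 2.317e-03 mm/s.
R = 2.317e-03 × 3600 = 8.34 mm/hr.
Over 12 h: total = 8.34 × 12 = 100.08 ≈ 100 mm.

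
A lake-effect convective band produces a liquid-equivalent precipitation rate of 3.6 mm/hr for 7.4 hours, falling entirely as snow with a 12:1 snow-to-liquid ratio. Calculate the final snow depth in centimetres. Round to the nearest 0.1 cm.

snow depth ≈ 32.0 cm

Liquid-equivalent depth = 3.6 × 7.4 = 26.64 mm.
Snow depth = 26.64 mm × 12 = 319.68 mm = 32.0 cm.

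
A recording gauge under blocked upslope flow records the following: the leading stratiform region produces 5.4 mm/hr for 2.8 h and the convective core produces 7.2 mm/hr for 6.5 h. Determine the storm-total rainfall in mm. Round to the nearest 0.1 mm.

Total = Σ Rᵢ Δtᵢ = 5.4 × 2.8 + 7.2 × 6.5
      = 15.12 + 46.8 = 61.9 mm.

total ≈ 61.9 mm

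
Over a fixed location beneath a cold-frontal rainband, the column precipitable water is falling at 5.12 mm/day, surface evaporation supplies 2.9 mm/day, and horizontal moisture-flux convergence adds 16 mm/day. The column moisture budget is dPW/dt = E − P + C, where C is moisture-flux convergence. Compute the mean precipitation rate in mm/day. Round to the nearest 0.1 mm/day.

dPW/dt = -5.12 mm/day.
P = E + C − dPW/dt = 2.9 + (16) − (-5.12) = 24.0 mm/day.

P ≈ 24.0 mm/day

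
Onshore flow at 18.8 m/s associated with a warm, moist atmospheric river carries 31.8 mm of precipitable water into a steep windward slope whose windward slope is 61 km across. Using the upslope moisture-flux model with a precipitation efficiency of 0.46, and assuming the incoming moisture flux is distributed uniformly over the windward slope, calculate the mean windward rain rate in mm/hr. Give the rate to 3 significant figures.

Incoming column moisture flux per unit ridge length: F = V × PW = 18.8 × 31.8 = 597.84 mm·m/s.
Spread over the 61 km slope with efficiency ε = 0.46: R = ε·F/W = 0.46 × 597.84 / 61000 m = 4.508e-03 mm/s.
R = 4.508e-03 × 3600 = 16.2 mm/hr.

R ≈ 16.2 mm/hr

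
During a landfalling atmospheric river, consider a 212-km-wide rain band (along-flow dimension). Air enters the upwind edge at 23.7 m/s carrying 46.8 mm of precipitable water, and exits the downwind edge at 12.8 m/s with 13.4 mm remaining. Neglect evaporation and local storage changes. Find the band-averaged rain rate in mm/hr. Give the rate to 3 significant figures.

Column moisture flux per unit crosswind length is F = V × PW.
Inflow: F_in = 23.7 × 46.8 = 1109.16 mm·m/s
Outflow: F_out = 12.8 × 13.4 = 171.52 mm·m/s
Steady-state rate R = (F_in − F_out)/L = (1109.16 − 171.52) / 212000 m = 4.423e-03 mm/s.
R = 4.423e-03 × 3600 = 15.9 mm/hr.

R ≈ 15.9 mm/hr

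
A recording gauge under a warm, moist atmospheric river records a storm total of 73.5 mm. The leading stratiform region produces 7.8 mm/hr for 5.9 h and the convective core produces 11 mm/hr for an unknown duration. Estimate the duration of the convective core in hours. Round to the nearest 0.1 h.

Known phases: 7.8 × 5.9 = 46.02 mm.
Remaining depth = 73.5 − 46.02 = 27.48 mm.
Duration = 27.48 / 11 = 2.5 h.

duration ≈ 2.5 h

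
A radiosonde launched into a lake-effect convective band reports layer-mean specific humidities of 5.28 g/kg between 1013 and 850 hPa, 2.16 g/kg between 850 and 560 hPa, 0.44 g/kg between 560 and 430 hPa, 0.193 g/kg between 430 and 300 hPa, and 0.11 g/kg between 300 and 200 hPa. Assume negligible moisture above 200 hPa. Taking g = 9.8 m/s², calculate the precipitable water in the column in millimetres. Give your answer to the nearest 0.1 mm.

PW ≈ 16.1 mm

Precipitable water is the column-integrated vapour mass per unit area: PW = (1/g) Σ q̄ Δp, with q in kg/kg and Δp in Pa (1 kg/m² of water = 1 mm).
Layer 1013–850 hPa: Δp = 163 hPa = 16300 Pa, q̄ = 0.00528 kg/kg → 0.00528 × 16300 / 9.8 = 8.78 mm
Layer 850–560 hPa: Δp = 290 hPa = 29000 Pa, q̄ = 0.00216 kg/kg → 0.00216 × 29000 / 9.8 = 6.39 mm
Layer 560–430 hPa: Δp = 130 hPa = 13000 Pa, q̄ = 0.00044 kg/kg → 0.00044 × 13000 / 9.8 = 0.58 mm
Layer 430–300 hPa: Δp = 130 hPa = 13000 Pa, q̄ = 0.000193 kg/kg → 0.000193 × 13000 / 9.8 = 0.26 mm
Layer 300–200 hPa: Δp = 100 hPa = 10000 Pa, q̄ = 0.00011 kg/kg → 0.00011 × 10000 / 9.8 = 0.11 mm
PW = 8.78 + 6.39 + 0.58 + 0.26 + 0.11 = 16.12 ≈ 16.1 mm.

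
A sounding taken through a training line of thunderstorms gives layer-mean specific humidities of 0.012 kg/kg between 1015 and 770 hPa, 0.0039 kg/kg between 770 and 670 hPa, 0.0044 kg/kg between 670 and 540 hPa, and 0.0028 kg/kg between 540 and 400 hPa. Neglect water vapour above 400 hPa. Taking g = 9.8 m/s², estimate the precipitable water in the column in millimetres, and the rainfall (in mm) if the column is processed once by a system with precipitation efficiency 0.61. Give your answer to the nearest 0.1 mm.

PW ≈ 43.8 mm; rainfall ≈ 26.7 mm

Precipitable water is the column-integrated vapour mass per unit area: PW = (1/g) Σ q̄ Δp, with q in kg/kg and Δp in Pa (1 kg/m² of water = 1 mm).
Layer 1015–770 hPa: Δp = 245 hPa = 24500 Pa, q̄ = 0.012 kg/kg → 0.012 × 24500 / 9.8 = 30.00 mm
Layer 770–670 hPa: Δp = 100 hPa = 10000 Pa, q̄ = 0.0039 kg/kg → 0.0039 × 10000 / 9.8 = 3.98 mm
Layer 670–540 hPa: Δp = 130 hPa = 13000 Pa, q̄ = 0.0044 kg/kg → 0.0044 × 13000 / 9.8 = 5.84 mm
Layer 540–400 hPa: Δp = 140 hPa = 14000 Pa, q̄ = 0.0028 kg/kg → 0.0028 × 14000 / 9.8 = 4.00 mm
PW = 30.00 + 3.98 + 5.84 + 4.00 = 43.82 ≈ 43.8 mm.
Rainfall = ε × PW = 0.61 × 43.8 = 26.7 mm.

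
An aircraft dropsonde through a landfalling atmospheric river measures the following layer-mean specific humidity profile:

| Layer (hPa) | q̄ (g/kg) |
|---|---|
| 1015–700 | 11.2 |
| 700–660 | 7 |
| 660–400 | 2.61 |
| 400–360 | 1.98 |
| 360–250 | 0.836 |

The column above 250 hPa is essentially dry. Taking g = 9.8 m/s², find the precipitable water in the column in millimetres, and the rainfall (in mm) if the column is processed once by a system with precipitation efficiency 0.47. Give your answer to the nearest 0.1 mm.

Precipitable water is the column-integrated vapour mass per unit area: PW = (1/g) Σ q̄ Δp, with q in kg/kg and Δp in Pa (1 kg/m² of water = 1 mm).
Layer 1015–700 hPa: Δp = 315 hPa = 31500 Pa, q̄ = 0.0112 kg/kg → 0.0112 × 31500 / 9.8 = 36.00 mm
Layer 700–660 hPa: Δp = 40 hPa = 4000 Pa, q̄ = 0.007 kg/kg → 0.007 × 4000 / 9.8 = 2.86 mm
Layer 660–400 hPa: Δp = 260 hPa = 26000 Pa, q̄ = 0.00261 kg/kg → 0.00261 × 26000 / 9.8 = 6.92 mm
Layer 400–360 hPa: Δp = 40 hPa = 4000 Pa, q̄ = 0.00198 kg/kg → 0.00198 × 4000 / 9.8 = 0.81 mm
Layer 360–250 hPa: Δp = 110 hPa = 11000 Pa, q̄ = 0.000836 kg/kg → 0.000836 × 11000 / 9.8 = 0.94 mm
PW = 36.00 + 2.86 + 6.92 + 0.81 + 0.94 = 47.53 ≈ 47.5 mm.
Rainfall = ε × PW = 0.47 × 47.5 = 22.3 mm.

PW ≈ 47.5 mm; rainfall ≈ 22.3 mm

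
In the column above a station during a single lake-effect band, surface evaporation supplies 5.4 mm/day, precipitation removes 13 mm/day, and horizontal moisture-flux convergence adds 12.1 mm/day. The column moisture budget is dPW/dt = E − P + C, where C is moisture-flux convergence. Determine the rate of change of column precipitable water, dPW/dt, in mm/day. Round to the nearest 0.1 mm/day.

dPW/dt = E − P + C = 5.4 − 13 + (12.1) = 4.5 mm/day.

dPW/dt ≈ 4.5 mm/day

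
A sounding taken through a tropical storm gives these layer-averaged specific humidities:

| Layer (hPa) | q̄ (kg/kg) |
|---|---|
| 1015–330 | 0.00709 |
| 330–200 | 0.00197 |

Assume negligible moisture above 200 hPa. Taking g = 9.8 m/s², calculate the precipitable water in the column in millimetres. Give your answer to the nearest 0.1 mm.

Precipitable water is the column-integrated vapour mass per unit area: PW = (1/g) Σ q̄ Δp, with q in kg/kg and Δp in Pa (1 kg/m² of water = 1 mm).
Layer 1015–330 hPa: Δp = 685 hPa = 68500 Pa, q̄ = 0.00709 kg/kg → 0.00709 × 68500 / 9.8 = 49.56 mm
Layer 330–200 hPa: Δp = 130 hPa = 13000 Pa, q̄ = 0.00197 kg/kg → 0.00197 × 13000 / 9.8 = 2.61 mm
PW = 49.56 + 2.61 = 52.17 ≈ 52.2 mm.

PW ≈ 52.2 mm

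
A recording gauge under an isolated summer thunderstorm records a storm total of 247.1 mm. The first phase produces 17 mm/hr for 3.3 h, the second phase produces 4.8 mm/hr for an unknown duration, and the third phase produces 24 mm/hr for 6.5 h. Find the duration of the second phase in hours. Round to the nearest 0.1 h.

Known phases: 17 × 3.3 + 24 × 6.5 = 56.1 + 156 = 212.1 mm.
Remaining depth = 247.1 − 212.1 = 35 mm.
Duration = 35 / 4.8 = 7.3 h.

duration ≈ 7.3 h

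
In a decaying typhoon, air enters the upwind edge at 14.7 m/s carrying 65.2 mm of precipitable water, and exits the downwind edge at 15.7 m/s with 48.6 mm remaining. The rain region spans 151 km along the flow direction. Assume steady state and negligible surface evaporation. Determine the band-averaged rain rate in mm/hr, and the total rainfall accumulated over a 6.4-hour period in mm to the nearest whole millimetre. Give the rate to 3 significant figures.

R ≈ 4.66 mm/hr; total ≈ 30 mm

Column moisture flux per unit crosswind length is F = V × PW.
Inflow: F_in = 14.7 × 65.2 = 958.44 mm·m/s
Outflow: F_out = 15.7 × 48.6 = 763.02 mm·m/s
Steady-state rate R = (F_in − F_out)/L = (958.44 − 763.02) / 151000 m = 1.294e-03 mm/s.
R = 1.294e-03 × 3600 = 4.66 mm/hr.
Over 6.4 h: total = 4.66 × 6.4 = 29.824 ≈ 30 mm.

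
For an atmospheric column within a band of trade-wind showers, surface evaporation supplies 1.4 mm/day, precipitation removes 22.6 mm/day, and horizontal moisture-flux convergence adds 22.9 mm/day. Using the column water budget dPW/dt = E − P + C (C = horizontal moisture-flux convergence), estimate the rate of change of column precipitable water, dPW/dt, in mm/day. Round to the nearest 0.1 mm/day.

dPW/dt ≈ 1.7 mm/day

dPW/dt = E − P + C = 1.4 − 22.6 + (22.9) = 1.7 mm/day.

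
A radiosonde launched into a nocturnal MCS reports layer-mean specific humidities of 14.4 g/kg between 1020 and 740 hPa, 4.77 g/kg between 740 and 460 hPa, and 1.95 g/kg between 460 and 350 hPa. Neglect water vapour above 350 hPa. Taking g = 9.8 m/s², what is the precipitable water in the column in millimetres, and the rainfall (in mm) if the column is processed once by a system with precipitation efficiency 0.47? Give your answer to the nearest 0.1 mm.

PW ≈ 57.0 mm; rainfall ≈ 26.8 mm

Precipitable water is the column-integrated vapour mass per unit area: PW = (1/g) Σ q̄ Δp, with q in kg/kg and Δp in Pa (1 kg/m² of water = 1 mm).
Layer 1020–740 hPa: Δp = 280 hPa = 28000 Pa, q̄ = 0.0144 kg/kg → 0.0144 × 28000 / 9.8 = 41.14 mm
Layer 740–460 hPa: Δp = 280 hPa = 28000 Pa, q̄ = 0.00477 kg/kg → 0.00477 × 28000 / 9.8 = 13.63 mm
Layer 460–350 hPa: Δp = 110 hPa = 11000 Pa, q̄ = 0.00195 kg/kg → 0.00195 × 11000 / 9.8 = 2.19 mm
PW = 41.14 + 13.63 + 2.19 = 56.96 ≈ 57.0 mm.
Rainfall = ε × PW = 0.47 × 57.0 = 26.8 mm.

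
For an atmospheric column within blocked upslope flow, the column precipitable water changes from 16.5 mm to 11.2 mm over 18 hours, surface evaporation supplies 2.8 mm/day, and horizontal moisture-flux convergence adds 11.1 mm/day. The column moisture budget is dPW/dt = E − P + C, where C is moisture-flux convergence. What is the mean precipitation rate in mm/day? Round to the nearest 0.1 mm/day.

P ≈ 21.0 mm/day

dPW/dt = (11.2 − 16.5) mm / (18/24 day) = -7.067 mm/day.
P = E + C − dPW/dt = 2.8 + (11.1) − (-7.067) = 21.0 mm/day.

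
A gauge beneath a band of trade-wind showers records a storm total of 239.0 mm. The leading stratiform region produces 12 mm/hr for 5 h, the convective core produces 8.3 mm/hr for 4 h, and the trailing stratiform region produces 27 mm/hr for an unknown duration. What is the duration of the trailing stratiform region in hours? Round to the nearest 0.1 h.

duration ≈ 5.4 h

Known phases: 12 × 5 + 8.3 × 4 = 60 + 33.2 = 93.2 mm.
Remaining depth = 239.0 − 93.2 = 145.8 mm.
Duration = 145.8 / 27 = 5.4 h.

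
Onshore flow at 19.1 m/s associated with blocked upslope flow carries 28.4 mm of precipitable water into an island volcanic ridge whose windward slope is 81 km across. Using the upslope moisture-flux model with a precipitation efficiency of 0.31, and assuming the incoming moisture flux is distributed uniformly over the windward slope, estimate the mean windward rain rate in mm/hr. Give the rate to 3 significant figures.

R ≈ 7.47 mm/hr

Incoming column moisture flux per unit ridge length: F = V × PW = 19.1 × 28.4 = 542.44 mm·m/s.
Spread over the 81 km slope with efficiency ε = 0.31: R = ε·F/W = 0.31 × 542.44 / 81000 m = 2.076e-03 mm/s.
R = 2.076e-03 × 3600 = 7.47 mm/hr.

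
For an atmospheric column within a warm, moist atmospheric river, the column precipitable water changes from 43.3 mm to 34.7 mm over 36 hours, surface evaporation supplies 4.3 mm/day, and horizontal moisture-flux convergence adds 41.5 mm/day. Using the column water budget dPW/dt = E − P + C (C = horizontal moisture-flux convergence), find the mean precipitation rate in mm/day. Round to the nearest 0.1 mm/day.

dPW/dt = (34.7 − 43.3) mm / (36/24 day) = -5.733 mm/day.
P = E + C − dPW/dt = 4.3 + (41.5) − (-5.733) = 51.5 mm/day.

P ≈ 51.5 mm/day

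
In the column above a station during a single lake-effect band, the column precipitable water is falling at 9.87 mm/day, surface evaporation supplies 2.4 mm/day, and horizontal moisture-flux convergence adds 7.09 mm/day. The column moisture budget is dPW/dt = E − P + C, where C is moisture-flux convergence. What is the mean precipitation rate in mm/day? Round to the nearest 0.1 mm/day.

dPW/dt = -9.87 mm/day.
P = E + C − dPW/dt = 2.4 + (7.09) − (-9.87) = 19.4 mm/day.

P ≈ 19.4 mm/day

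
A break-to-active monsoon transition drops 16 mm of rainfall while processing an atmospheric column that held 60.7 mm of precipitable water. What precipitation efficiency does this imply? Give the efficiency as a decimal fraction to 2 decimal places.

ε = rainfall / PW = 16 / 60.7 = 0.26.

ε ≈ 0.26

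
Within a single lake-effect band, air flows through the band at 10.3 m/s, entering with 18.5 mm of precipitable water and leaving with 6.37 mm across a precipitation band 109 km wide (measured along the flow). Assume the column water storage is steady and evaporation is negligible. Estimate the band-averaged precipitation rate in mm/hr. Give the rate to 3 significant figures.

R ≈ 4.13 mm/hr

Column moisture flux per unit crosswind length is F = V × PW.
Inflow: F_in = 10.3 × 18.5 = 190.55 mm·m/s
Outflow: F_out = 10.3 × 6.37 = 65.611 mm·m/s
Steady-state rate R = (F_in − F_out)/L = (190.55 − 65.611) / 109000 m = 1.146e-03 mm/s.
R = 1.146e-03 × 3600 = 4.13 mm/hr.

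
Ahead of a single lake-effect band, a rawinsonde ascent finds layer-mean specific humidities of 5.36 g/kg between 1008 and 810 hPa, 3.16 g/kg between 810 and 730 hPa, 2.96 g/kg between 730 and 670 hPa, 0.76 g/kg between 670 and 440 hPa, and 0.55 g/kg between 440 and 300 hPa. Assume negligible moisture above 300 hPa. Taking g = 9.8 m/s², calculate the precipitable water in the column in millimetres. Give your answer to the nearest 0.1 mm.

Precipitable water is the column-integrated vapour mass per unit area: PW = (1/g) Σ q̄ Δp, with q in kg/kg and Δp in Pa (1 kg/m² of water = 1 mm).
Layer 1008–810 hPa: Δp = 198 hPa = 19800 Pa, q̄ = 0.00536 kg/kg → 0.00536 × 19800 / 9.8 = 10.83 mm
Layer 810–730 hPa: Δp = 80 hPa = 8000 Pa, q̄ = 0.00316 kg/kg → 0.00316 × 8000 / 9.8 = 2.58 mm
Layer 730–670 hPa: Δp = 60 hPa = 6000 Pa, q̄ = 0.00296 kg/kg → 0.00296 × 6000 / 9.8 = 1.81 mm
Layer 670–440 hPa: Δp = 230 hPa = 23000 Pa, q̄ = 0.00076 kg/kg → 0.00076 × 23000 / 9.8 = 1.78 mm
Layer 440–300 hPa: Δp = 140 hPa = 14000 Pa, q̄ = 0.00055 kg/kg → 0.00055 × 14000 / 9.8 = 0.79 mm
PW = 10.83 + 2.58 + 1.81 + 1.78 + 0.79 = 17.79 ≈ 17.8 mm.

PW ≈ 17.8 mm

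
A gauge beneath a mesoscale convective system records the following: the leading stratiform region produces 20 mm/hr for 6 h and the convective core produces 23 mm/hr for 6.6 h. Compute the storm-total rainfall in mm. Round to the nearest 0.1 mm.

total ≈ 271.8 mm

Total = Σ Rᵢ Δtᵢ = 20 × 6 + 23 × 6.6
      = 120 + 151.8 = 271.8 mm.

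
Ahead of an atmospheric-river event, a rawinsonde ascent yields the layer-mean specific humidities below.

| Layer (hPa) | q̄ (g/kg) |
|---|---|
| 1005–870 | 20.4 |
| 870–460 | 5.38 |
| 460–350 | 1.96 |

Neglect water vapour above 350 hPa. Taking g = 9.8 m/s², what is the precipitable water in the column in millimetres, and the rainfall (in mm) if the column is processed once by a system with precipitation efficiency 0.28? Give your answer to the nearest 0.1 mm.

PW ≈ 52.8 mm; rainfall ≈ 14.8 mm

Precipitable water is the column-integrated vapour mass per unit area: PW = (1/g) Σ q̄ Δp, with q in kg/kg and Δp in Pa (1 kg/m² of water = 1 mm).
Layer 1005–870 hPa: Δp = 135 hPa = 13500 Pa, q̄ = 0.0204 kg/kg → 0.0204 × 13500 / 9.8 = 28.10 mm
Layer 870–460 hPa: Δp = 410 hPa = 41000 Pa, q̄ = 0.00538 kg/kg → 0.00538 × 41000 / 9.8 = 22.51 mm
Layer 460–350 hPa: Δp = 110 hPa = 11000 Pa, q̄ = 0.00196 kg/kg → 0.00196 × 11000 / 9.8 = 2.20 mm
PW = 28.10 + 22.51 + 2.20 = 52.81 ≈ 52.8 mm.
Rainfall = ε × PW = 0.28 × 52.8 = 14.8 mm.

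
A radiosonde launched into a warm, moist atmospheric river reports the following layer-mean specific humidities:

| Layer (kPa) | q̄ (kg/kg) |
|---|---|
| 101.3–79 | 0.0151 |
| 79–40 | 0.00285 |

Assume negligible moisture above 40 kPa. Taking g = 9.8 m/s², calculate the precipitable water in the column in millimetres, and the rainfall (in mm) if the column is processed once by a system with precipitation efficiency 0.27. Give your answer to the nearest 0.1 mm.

Precipitable water is the column-integrated vapour mass per unit area: PW = (1/g) Σ q̄ Δp, with q in kg/kg and Δp in Pa (1 kg/m² of water = 1 mm).
Layer 101.3–79 kPa: Δp = 223 hPa = 22300 Pa, q̄ = 0.0151 kg/kg → 0.0151 × 22300 / 9.8 = 34.36 mm
Layer 79–40 kPa: Δp = 390 hPa = 39000 Pa, q̄ = 0.00285 kg/kg → 0.00285 × 39000 / 9.8 = 11.34 mm
PW = 34.36 + 11.34 = 45.70 ≈ 45.7 mm.
Rainfall = ε × PW = 0.27 × 45.7 = 12.3 mm.

PW ≈ 45.7 mm; rainfall ≈ 12.3 mm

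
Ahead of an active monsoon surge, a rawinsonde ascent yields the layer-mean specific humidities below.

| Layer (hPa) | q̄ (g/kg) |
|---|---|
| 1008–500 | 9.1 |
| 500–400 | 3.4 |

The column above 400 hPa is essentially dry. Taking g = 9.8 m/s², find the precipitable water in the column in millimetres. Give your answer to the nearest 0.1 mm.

Precipitable water is the column-integrated vapour mass per unit area: PW = (1/g) Σ q̄ Δp, with q in kg/kg and Δp in Pa (1 kg/m² of water = 1 mm).
Layer 1008–500 hPa: Δp = 508 hPa = 50800 Pa, q̄ = 0.0091 kg/kg → 0.0091 × 50800 / 9.8 = 47.17 mm
Layer 500–400 hPa: Δp = 100 hPa = 10000 Pa, q̄ = 0.0034 kg/kg → 0.0034 × 10000 / 9.8 = 3.47 mm
PW = 47.17 + 3.47 = 50.64 ≈ 50.6 mm.

PW ≈ 50.6 mm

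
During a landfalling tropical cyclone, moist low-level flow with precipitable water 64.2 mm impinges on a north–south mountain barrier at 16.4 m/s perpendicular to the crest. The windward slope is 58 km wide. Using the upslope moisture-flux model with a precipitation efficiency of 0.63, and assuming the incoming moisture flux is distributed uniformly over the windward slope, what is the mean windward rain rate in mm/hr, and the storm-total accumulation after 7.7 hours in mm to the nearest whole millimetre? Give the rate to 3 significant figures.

R ≈ 41.2 mm/hr; total ≈ 317 mm

Incoming column moisture flux per unit ridge length: F = V × PW = 16.4 × 64.2 = 1052.88 mm·m/s.
Spread over the 58 km slope with efficiency ε = 0.63: R = ε·F/W = 0.63 × 1052.88 / 58000 m = 1.144e-02 mm/s.
R = 1.144e-02 × 3600 = 41.2 mm/hr.
Over 7.7 h: total = 41.2 × 7.7 = 317.24 ≈ 317 mm.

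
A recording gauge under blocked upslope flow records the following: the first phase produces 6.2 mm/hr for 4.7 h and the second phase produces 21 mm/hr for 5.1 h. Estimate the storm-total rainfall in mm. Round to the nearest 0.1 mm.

total ≈ 136.2 mm

Total = Σ Rᵢ Δtᵢ = 6.2 × 4.7 + 21 × 5.1
      = 29.14 + 107.1 = 136.2 mm.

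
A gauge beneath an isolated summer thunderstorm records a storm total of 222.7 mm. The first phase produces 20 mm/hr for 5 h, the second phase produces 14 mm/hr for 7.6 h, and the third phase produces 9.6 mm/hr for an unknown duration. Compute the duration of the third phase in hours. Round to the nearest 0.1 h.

duration ≈ 1.7 h

Known phases: 20 × 5 + 14 × 7.6 = 100 + 106.4 = 206.4 mm.
Remaining depth = 222.7 − 206.4 = 16.3 mm.
Duration = 16.3 / 9.6 = 1.7 h.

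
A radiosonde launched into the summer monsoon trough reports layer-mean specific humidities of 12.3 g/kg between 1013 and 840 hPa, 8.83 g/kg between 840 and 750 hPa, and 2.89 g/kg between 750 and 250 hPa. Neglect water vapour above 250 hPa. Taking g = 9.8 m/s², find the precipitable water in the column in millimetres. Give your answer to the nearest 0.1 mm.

Precipitable water is the column-integrated vapour mass per unit area: PW = (1/g) Σ q̄ Δp, with q in kg/kg and Δp in Pa (1 kg/m² of water = 1 mm).
Layer 1013–840 hPa: Δp = 173 hPa = 17300 Pa, q̄ = 0.0123 kg/kg → 0.0123 × 17300 / 9.8 = 21.71 mm
Layer 840–750 hPa: Δp = 90 hPa = 9000 Pa, q̄ = 0.00883 kg/kg → 0.00883 × 9000 / 9.8 = 8.11 mm
Layer 750–250 hPa: Δp = 500 hPa = 50000 Pa, q̄ = 0.00289 kg/kg → 0.00289 × 50000 / 9.8 = 14.74 mm
PW = 21.71 + 8.11 + 14.74 = 44.56 ≈ 44.6 mm.

PW ≈ 44.6 mm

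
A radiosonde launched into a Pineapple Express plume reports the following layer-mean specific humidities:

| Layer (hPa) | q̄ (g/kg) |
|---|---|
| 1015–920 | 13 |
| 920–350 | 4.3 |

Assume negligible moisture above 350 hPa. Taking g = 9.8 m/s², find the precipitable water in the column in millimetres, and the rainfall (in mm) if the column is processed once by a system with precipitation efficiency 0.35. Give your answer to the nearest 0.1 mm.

PW ≈ 37.6 mm; rainfall ≈ 13.2 mm

Precipitable water is the column-integrated vapour mass per unit area: PW = (1/g) Σ q̄ Δp, with q in kg/kg and Δp in Pa (1 kg/m² of water = 1 mm).
Layer 1015–920 hPa: Δp = 95 hPa = 9500 Pa, q̄ = 0.013 kg/kg → 0.013 × 9500 / 9.8 = 12.60 mm
Layer 920–350 hPa: Δp = 570 hPa = 57000 Pa, q̄ = 0.0043 kg/kg → 0.0043 × 57000 / 9.8 = 25.01 mm
PW = 12.60 + 25.01 = 37.61 ≈ 37.6 mm.
Rainfall = ε × PW = 0.35 × 37.6 = 13.2 mm.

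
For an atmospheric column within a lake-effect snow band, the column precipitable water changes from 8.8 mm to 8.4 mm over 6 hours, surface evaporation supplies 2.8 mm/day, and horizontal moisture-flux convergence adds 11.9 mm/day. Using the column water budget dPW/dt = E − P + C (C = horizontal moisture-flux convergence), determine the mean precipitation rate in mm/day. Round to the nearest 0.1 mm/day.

dPW/dt = (8.4 − 8.8) mm / (6/24 day) = -1.600 mm/day.
P = E + C − dPW/dt = 2.8 + (11.9) − (-1.600) = 16.3 mm/day.

P ≈ 16.3 mm/day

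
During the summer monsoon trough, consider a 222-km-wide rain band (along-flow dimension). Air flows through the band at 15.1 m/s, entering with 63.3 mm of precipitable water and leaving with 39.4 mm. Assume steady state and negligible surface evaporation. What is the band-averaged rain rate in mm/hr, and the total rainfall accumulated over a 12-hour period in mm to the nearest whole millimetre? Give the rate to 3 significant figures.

Column moisture flux per unit crosswind length is F = V × PW.
Inflow: F_in = 15.1 × 63.3 = 955.83 mm·m/s
Outflow: F_out = 15.1 × 39.4 = 594.94 mm·m/s
Steady-state rate R = (F_in − F_out)/L = (955.83 − 594.94) / 222000 m = 1.626e-03 mm/s.
R = 1.626e-03 × 3600 = 5.85 mm/hr.
Over 12 h: total = 5.85 × 12 = 70.2 ≈ 70 mm.

R ≈ 5.85 mm/hr; total ≈ 70 mm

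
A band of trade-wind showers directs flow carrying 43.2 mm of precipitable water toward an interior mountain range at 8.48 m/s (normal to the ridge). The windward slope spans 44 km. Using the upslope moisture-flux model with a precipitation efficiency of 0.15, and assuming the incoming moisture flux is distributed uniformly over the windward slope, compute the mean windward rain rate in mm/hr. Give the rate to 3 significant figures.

R ≈ 4.50 mm/hr

Incoming column moisture flux per unit ridge length: F = V × PW = 8.48 × 43.2 = 366.336 mm·m/s.
Spread over the 44 km slope with efficiency ε = 0.15: R = ε·F/W = 0.15 × 366.336 / 44000 m = 1.249e-03 mm/s.
R = 1.249e-03 × 3600 = 4.50 mm/hr.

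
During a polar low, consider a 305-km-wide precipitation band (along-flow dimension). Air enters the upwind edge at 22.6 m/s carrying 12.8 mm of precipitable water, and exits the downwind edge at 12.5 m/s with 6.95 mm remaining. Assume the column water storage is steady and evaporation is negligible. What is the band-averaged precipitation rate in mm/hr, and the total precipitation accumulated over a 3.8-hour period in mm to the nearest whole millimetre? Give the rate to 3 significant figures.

R ≈ 2.39 mm/hr; total ≈ 9 mm

Column moisture flux per unit crosswind length is F = V × PW.
Inflow: F_in = 22.6 × 12.8 = 289.28 mm·m/s
Outflow: F_out = 12.5 × 6.95 = 86.875 mm·m/s
Steady-state rate R = (F_in − F_out)/L = (289.28 − 86.875) / 305000 m = 6.636e-04 mm/s.
R = 6.636e-04 × 3600 = 2.39 mm/hr.
Over 3.8 h: total = 2.39 × 3.8 = 9.082 ≈ 9 mm.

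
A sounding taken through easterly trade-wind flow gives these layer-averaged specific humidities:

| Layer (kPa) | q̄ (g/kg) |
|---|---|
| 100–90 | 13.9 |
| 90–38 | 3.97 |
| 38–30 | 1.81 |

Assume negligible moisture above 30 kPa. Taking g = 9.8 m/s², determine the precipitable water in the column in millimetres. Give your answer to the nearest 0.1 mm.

Precipitable water is the column-integrated vapour mass per unit area: PW = (1/g) Σ q̄ Δp, with q in kg/kg and Δp in Pa (1 kg/m² of water = 1 mm).
Layer 100–90 kPa: Δp = 100 hPa = 10000 Pa, q̄ = 0.0139 kg/kg → 0.0139 × 10000 / 9.8 = 14.18 mm
Layer 90–38 kPa: Δp = 520 hPa = 52000 Pa, q̄ = 0.00397 kg/kg → 0.00397 × 52000 / 9.8 = 21.07 mm
Layer 38–30 kPa: Δp = 80 hPa = 8000 Pa, q̄ = 0.00181 kg/kg → 0.00181 × 8000 / 9.8 = 1.48 mm
PW = 14.18 + 21.07 + 1.48 = 36.73 ≈ 36.7 mm.

PW ≈ 36.7 mm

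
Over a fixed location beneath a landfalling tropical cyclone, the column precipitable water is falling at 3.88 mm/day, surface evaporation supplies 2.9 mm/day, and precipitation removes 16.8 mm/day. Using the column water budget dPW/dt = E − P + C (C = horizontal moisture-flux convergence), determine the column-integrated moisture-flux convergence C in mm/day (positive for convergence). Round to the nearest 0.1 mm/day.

C ≈ 10.0 mm/day

dPW/dt = -3.88 mm/day.
C = dPW/dt − E + P = (-3.88) − 2.9 + 16.8 = 10.0 mm/day.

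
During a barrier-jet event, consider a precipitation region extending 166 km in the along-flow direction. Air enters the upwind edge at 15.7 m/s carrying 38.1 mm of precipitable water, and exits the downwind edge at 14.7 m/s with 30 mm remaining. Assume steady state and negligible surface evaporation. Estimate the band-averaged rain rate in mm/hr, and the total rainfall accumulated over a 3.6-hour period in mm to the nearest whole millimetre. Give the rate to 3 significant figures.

Column moisture flux per unit crosswind length is F = V × PW.
Inflow: F_in = 15.7 × 38.1 = 598.17 mm·m/s
Outflow: F_out = 14.7 × 30 = 441 mm·m/s
Steady-state rate R = (F_in − F_out)/L = (598.17 − 441) / 166000 m = 9.468e-04 mm/s.
R = 9.468e-04 × 3600 = 3.41 mm/hr.
Over 3.6 h: total = 3.41 × 3.6 = 12.276 ≈ 12 mm.

R ≈ 3.41 mm/hr; total ≈ 12 mm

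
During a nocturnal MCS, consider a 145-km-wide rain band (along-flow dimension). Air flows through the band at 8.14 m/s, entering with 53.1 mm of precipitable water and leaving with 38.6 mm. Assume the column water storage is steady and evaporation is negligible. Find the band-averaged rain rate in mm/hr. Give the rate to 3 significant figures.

R ≈ 2.93 mm/hr

Column moisture flux per unit crosswind length is F = V × PW.
Inflow: F_in = 8.14 × 53.1 = 432.234 mm·m/s
Outflow: F_out = 8.14 × 38.6 = 314.204 mm·m/s
Steady-state rate R = (F_in − F_out)/L = (432.234 − 314.204) / 145000 m = 8.140e-04 mm/s.
R = 8.140e-04 × 3600 = 2.93 mm/hr.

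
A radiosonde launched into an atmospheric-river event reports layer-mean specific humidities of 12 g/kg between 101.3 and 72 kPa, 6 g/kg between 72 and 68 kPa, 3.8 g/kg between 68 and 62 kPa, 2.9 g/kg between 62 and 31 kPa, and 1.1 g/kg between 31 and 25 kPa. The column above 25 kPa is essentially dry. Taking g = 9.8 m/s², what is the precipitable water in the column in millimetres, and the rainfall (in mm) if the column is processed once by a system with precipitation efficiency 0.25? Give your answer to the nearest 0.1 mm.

Precipitable water is the column-integrated vapour mass per unit area: PW = (1/g) Σ q̄ Δp, with q in kg/kg and Δp in Pa (1 kg/m² of water = 1 mm).
Layer 101.3–72 kPa: Δp = 293 hPa = 29300 Pa, q̄ = 0.012 kg/kg → 0.012 × 29300 / 9.8 = 35.88 mm
Layer 72–68 kPa: Δp = 40 hPa = 4000 Pa, q̄ = 0.006 kg/kg → 0.006 × 4000 / 9.8 = 2.45 mm
Layer 68–62 kPa: Δp = 60 hPa = 6000 Pa, q̄ = 0.0038 kg/kg → 0.0038 × 6000 / 9.8 = 2.33 mm
Layer 62–31 kPa: Δp = 310 hPa = 31000 Pa, q̄ = 0.0029 kg/kg → 0.0029 × 31000 / 9.8 = 9.17 mm
Layer 31–25 kPa: Δp = 60 hPa = 6000 Pa, q̄ = 0.0011 kg/kg → 0.0011 × 6000 / 9.8 = 0.67 mm
PW = 35.88 + 2.45 + 2.33 + 9.17 + 0.67 = 50.50 ≈ 50.5 mm.
Rainfall = ε × PW = 0.25 × 50.5 = 12.6 mm.

PW ≈ 50.5 mm; rainfall ≈ 12.6 mm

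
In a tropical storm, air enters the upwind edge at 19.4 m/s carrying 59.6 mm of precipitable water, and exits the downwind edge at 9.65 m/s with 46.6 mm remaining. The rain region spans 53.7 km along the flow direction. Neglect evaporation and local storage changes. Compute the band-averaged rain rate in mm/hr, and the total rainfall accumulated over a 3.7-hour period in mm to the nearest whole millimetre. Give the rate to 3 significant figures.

R ≈ 47.4 mm/hr; total ≈ 175 mm

Column moisture flux per unit crosswind length is F = V × PW.
Inflow: F_in = 19.4 × 59.6 = 1156.24 mm·m/s
Outflow: F_out = 9.65 × 46.6 = 449.69 mm·m/s
Steady-state rate R = (F_in − F_out)/L = (1156.24 − 449.69) / 53700 m = 1.316e-02 mm/s.
R = 1.316e-02 × 3600 = 47.4 mm/hr.
Over 3.7 h: total = 47.4 × 3.7 = 175.38 ≈ 175 mm.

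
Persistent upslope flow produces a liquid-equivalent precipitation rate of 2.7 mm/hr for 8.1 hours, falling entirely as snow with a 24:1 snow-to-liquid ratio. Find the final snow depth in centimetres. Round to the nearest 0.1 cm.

snow depth ≈ 52.5 cm

Liquid-equivalent depth = 2.7 × 8.1 = 21.87 mm.
Snow depth = 21.87 mm × 24 = 524.88 mm = 52.5 cm.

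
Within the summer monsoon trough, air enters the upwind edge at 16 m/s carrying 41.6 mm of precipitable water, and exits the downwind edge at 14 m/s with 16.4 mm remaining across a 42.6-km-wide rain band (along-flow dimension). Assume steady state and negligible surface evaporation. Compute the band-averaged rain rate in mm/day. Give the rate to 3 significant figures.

R ≈ 884 mm/day

Column moisture flux per unit crosswind length is F = V × PW.
Inflow: F_in = 16 × 41.6 = 665.6 mm·m/s
Outflow: F_out = 14 × 16.4 = 229.6 mm·m/s
Steady-state rate R = (F_in − F_out)/L = (665.6 − 229.6) / 42600 m = 1.023e-02 mm/s.
R = 1.023e-02 × 3600 × 24 = 884 mm/day.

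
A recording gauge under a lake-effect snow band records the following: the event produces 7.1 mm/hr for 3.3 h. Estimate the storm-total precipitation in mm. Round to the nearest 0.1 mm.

total ≈ 23.4 mm

Total = Σ Rᵢ Δtᵢ = 7.1 × 3.3
      = 23.43 = 23.4 mm.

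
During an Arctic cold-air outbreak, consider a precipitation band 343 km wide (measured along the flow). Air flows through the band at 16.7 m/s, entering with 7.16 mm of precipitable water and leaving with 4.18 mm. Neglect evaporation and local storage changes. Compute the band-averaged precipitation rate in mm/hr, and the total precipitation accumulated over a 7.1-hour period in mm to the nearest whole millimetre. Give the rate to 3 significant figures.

R ≈ 0.522 mm/hr; total ≈ 4 mm

Column moisture flux per unit crosswind length is F = V × PW.
Inflow: F_in = 16.7 × 7.16 = 119.572 mm·m/s
Outflow: F_out = 16.7 × 4.18 = 69.806 mm·m/s
Steady-state rate R = (F_in − F_out)/L = (119.572 − 69.806) / 343000 m = 1.451e-04 mm/s.
R = 1.451e-04 × 3600 = 0.522 mm/hr.
Over 7.1 h: total = 0.522 × 7.1 = 3.7062 ≈ 4 mm.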